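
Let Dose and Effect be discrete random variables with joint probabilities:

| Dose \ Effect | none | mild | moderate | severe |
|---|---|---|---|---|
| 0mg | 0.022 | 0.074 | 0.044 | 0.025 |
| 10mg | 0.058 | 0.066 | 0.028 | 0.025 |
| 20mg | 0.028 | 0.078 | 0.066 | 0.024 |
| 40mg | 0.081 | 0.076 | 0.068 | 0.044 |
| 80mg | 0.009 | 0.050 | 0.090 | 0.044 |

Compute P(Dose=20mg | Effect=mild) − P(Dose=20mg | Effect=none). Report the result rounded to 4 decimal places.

P(Effect=mild) = 0.074 + 0.066 + 0.078 + 0.076 + 0.050 = 0.344; P(Dose=20mg | Effect=mild) = 0.078/0.344 = 0.22674.
P(Effect=none) = 0.022 + 0.058 + 0.028 + 0.081 + 0.009 = 0.198; P(Dose=20mg | Effect=none) = 0.028/0.198 = 0.14141.
Difference = 0.0853.

0.0853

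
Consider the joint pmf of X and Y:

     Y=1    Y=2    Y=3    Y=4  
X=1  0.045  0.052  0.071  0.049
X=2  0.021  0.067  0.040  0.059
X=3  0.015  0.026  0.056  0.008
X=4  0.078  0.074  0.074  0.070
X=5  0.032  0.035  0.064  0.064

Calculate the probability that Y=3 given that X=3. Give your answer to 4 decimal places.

0.5333

P(X=3) = 0.015 + 0.026 + 0.056 + 0.008 = 0.105.
P(Y=3 | X=3) = 0.056/0.105 = 0.5333.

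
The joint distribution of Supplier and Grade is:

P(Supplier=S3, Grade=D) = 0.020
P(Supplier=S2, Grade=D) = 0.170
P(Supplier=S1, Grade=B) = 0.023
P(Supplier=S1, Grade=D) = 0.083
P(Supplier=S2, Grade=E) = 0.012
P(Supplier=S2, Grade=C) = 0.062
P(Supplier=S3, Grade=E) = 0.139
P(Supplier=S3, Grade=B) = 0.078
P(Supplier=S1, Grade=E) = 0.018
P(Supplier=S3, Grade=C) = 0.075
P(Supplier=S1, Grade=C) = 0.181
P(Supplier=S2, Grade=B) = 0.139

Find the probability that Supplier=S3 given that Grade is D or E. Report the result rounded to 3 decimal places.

0.360

P(Grade=D) = 0.083 + 0.170 + 0.020 = 0.273.
P(Grade=E) = 0.018 + 0.012 + 0.139 = 0.169.
P(Grade ∈ {D, E}) = 0.273 + 0.169 = 0.442; P(Supplier=S3, Grade ∈ {D, E}) = 0.020 + 0.139 = 0.159.
P(Supplier=S3 | Grade ∈ {D, E}) = 0.159/0.442 = 0.360.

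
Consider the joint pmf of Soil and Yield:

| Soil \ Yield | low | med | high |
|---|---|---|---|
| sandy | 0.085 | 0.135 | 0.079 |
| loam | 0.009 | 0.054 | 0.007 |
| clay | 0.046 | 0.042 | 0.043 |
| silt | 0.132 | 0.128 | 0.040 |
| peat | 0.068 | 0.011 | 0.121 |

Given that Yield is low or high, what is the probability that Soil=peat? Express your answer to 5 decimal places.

P(Yield=low) = 0.085 + 0.009 + 0.046 + 0.132 + 0.068 = 0.340.
P(Yield=high) = 0.079 + 0.007 + 0.043 + 0.040 + 0.121 = 0.290.
P(Yield ∈ {low, high}) = 0.340 + 0.290 = 0.630; P(Soil=peat, Yield ∈ {low, high}) = 0.068 + 0.121 = 0.189.
P(Soil=peat | Yield ∈ {low, high}) = 0.189/0.630 = 0.30000.

0.30000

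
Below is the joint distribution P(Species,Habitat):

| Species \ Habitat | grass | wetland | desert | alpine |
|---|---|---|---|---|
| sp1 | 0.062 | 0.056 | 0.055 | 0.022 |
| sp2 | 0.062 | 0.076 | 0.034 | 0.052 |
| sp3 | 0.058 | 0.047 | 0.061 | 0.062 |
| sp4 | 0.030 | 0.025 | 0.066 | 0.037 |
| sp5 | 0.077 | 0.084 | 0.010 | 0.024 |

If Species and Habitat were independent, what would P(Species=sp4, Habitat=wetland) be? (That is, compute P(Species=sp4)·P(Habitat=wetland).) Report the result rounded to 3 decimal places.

P(Species=sp4) = 0.030 + 0.025 + 0.066 + 0.037 = 0.158.
P(Habitat=wetland) = 0.056 + 0.076 + 0.047 + 0.025 + 0.084 = 0.288.
Product: 0.158 × 0.288 = 0.046.

0.046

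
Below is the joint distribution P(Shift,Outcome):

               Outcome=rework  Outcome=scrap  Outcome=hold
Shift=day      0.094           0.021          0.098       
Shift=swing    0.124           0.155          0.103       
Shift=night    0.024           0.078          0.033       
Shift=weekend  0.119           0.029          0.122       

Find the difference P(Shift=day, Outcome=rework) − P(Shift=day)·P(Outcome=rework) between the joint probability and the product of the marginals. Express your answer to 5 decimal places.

0.01711

P(Shift=day) = 0.094 + 0.021 + 0.098 = 0.213.
P(Outcome=rework) = 0.094 + 0.124 + 0.024 + 0.119 = 0.361.
P(Shift=day, Outcome=rework) − P(Shift=day)P(Outcome=rework) = 0.094 − 0.213×0.361 = 0.01711.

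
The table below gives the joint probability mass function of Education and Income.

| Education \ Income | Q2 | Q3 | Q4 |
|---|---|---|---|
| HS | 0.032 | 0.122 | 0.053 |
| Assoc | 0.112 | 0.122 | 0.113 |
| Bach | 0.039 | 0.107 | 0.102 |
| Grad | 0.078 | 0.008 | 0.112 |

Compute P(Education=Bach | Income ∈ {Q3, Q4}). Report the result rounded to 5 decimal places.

P(Income=Q3) = 0.122 + 0.122 + 0.107 + 0.008 = 0.359.
P(Income=Q4) = 0.053 + 0.113 + 0.102 + 0.112 = 0.380.
P(Income ∈ {Q3, Q4}) = 0.359 + 0.380 = 0.739; P(Education=Bach, Income ∈ {Q3, Q4}) = 0.107 + 0.102 = 0.209.
P(Education=Bach | Income ∈ {Q3, Q4}) = 0.209/0.739 = 0.28281.

0.28281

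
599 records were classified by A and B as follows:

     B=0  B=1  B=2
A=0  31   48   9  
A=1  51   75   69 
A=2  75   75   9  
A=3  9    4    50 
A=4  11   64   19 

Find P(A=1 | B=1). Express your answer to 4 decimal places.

0.2820

Total with B=1: 48 + 75 + 75 + 4 + 64 = 266.
P(A=1 | B=1) = 75/266 = 0.2820.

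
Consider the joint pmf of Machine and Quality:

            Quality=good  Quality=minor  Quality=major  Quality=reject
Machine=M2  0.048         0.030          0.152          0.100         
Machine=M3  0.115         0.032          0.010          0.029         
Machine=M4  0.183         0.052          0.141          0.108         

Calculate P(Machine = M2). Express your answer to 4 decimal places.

P(Machine=M2) = 0.048 + 0.030 + 0.152 + 0.100 = 0.330.

0.3300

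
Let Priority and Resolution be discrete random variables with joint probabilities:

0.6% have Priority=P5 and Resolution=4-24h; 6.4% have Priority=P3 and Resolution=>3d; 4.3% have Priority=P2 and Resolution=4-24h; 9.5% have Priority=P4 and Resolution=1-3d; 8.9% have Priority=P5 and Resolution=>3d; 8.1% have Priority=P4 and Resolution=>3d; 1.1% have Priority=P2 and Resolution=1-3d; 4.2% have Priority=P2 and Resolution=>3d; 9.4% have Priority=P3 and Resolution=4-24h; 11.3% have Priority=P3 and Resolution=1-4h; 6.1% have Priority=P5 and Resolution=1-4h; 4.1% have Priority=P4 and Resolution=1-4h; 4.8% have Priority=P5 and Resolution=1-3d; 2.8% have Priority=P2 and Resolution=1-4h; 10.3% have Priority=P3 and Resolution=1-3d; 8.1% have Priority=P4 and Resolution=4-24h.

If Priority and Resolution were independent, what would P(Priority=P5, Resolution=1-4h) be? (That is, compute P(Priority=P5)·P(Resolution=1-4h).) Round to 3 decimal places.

P(Priority=P5) = 0.061 + 0.006 + 0.048 + 0.089 = 0.204.
P(Resolution=1-4h) = 0.028 + 0.113 + 0.041 + 0.061 = 0.243.
Product: 0.204 × 0.243 = 0.050.

0.050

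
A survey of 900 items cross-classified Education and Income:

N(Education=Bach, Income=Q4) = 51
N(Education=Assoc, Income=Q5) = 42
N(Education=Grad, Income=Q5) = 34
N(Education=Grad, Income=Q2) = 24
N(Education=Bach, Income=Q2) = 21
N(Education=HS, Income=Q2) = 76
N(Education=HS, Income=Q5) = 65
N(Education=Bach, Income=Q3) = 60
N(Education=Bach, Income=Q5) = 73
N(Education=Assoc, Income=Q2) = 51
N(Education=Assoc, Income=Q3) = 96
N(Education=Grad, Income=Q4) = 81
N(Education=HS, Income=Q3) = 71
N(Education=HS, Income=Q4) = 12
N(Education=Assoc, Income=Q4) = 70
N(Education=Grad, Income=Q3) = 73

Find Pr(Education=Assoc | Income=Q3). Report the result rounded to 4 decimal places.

0.3200

Total with Income=Q3: 71 + 96 + 60 + 73 = 300.
P(Education=Assoc | Income=Q3) = 96/300 = 0.3200.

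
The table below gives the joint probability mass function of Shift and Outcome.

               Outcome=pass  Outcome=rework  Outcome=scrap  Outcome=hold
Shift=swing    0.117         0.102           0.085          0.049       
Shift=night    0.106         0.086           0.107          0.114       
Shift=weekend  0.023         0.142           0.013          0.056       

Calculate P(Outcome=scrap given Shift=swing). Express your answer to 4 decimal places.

P(Shift=swing) = 0.117 + 0.102 + 0.085 + 0.049 = 0.353.
P(Outcome=scrap | Shift=swing) = 0.085/0.353 = 0.2408.

0.2408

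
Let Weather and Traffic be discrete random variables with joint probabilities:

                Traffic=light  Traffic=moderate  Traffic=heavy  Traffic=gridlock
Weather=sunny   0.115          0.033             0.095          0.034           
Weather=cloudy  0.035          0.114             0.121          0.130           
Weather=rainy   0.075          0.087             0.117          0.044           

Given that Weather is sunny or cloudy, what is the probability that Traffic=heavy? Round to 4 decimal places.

0.3191

P(Weather=sunny) = 0.115 + 0.033 + 0.095 + 0.034 = 0.277.
P(Weather=cloudy) = 0.035 + 0.114 + 0.121 + 0.130 = 0.400.
P(Weather ∈ {sunny, cloudy}) = 0.277 + 0.400 = 0.677; P(Traffic=heavy, Weather ∈ {sunny, cloudy}) = 0.095 + 0.121 = 0.216.
P(Traffic=heavy | Weather ∈ {sunny, cloudy}) = 0.216/0.677 = 0.3191.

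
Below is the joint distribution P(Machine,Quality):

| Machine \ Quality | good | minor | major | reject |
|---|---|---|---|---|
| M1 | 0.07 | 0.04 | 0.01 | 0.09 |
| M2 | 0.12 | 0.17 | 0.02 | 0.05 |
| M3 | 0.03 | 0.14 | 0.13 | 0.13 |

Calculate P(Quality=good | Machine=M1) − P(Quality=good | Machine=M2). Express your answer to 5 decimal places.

P(Machine=M1) = 0.07 + 0.04 + 0.01 + 0.09 = 0.21; P(Quality=good | Machine=M1) = 0.07/0.21 = 0.333333.
P(Machine=M2) = 0.12 + 0.17 + 0.02 + 0.05 = 0.36; P(Quality=good | Machine=M2) = 0.12/0.36 = 0.333333.
Difference = 0.00000.

0.00000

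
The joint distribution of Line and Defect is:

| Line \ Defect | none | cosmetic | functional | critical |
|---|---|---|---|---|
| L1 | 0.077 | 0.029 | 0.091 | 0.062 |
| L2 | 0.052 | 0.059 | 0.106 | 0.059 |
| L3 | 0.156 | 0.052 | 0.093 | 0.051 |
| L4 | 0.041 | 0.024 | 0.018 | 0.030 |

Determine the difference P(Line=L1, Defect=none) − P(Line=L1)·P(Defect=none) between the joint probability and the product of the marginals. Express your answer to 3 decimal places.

-0.007

P(Line=L1) = 0.077 + 0.029 + 0.091 + 0.062 = 0.259.
P(Defect=none) = 0.077 + 0.052 + 0.156 + 0.041 = 0.326.
P(Line=L1, Defect=none) − P(Line=L1)P(Defect=none) = 0.077 − 0.259×0.326 = -0.007.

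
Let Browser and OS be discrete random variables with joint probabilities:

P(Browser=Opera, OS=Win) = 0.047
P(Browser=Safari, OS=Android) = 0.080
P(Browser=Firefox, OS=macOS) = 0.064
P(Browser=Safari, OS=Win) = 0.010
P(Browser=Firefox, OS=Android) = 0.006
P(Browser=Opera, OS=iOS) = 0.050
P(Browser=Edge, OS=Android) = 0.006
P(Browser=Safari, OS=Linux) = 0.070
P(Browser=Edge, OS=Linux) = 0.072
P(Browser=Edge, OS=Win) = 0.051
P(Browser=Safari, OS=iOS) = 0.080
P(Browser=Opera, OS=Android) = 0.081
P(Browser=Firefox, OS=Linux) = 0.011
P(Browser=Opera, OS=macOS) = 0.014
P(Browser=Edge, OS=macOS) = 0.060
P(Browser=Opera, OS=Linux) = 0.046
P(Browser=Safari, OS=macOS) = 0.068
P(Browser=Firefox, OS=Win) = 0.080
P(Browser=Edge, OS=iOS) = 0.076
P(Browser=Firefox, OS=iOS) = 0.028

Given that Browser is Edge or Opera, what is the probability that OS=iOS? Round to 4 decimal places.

0.2505

P(Browser=Edge) = 0.051 + 0.060 + 0.072 + 0.076 + 0.006 = 0.265.
P(Browser=Opera) = 0.047 + 0.014 + 0.046 + 0.050 + 0.081 = 0.238.
P(Browser ∈ {Edge, Opera}) = 0.265 + 0.238 = 0.503; P(OS=iOS, Browser ∈ {Edge, Opera}) = 0.076 + 0.050 = 0.126.
P(OS=iOS | Browser ∈ {Edge, Opera}) = 0.126/0.503 = 0.2505.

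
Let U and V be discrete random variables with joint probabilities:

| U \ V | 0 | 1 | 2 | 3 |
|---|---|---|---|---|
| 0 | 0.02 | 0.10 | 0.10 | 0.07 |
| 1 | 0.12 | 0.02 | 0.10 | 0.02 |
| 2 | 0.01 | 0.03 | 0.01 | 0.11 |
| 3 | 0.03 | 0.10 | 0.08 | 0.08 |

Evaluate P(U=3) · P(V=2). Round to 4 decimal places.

P(U=3) = 0.03 + 0.10 + 0.08 + 0.08 = 0.29.
P(V=2) = 0.10 + 0.10 + 0.01 + 0.08 = 0.29.
Product: 0.29 × 0.29 = 0.0841.

0.0841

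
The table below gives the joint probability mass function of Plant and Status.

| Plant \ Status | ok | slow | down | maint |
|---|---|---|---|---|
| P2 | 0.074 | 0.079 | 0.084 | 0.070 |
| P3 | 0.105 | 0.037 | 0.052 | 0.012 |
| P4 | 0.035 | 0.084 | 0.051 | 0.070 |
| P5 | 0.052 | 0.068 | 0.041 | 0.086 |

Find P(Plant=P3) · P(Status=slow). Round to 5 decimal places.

P(Plant=P3) = 0.105 + 0.037 + 0.052 + 0.012 = 0.206.
P(Status=slow) = 0.079 + 0.037 + 0.084 + 0.068 = 0.268.
Product: 0.206 × 0.268 = 0.05521.

0.05521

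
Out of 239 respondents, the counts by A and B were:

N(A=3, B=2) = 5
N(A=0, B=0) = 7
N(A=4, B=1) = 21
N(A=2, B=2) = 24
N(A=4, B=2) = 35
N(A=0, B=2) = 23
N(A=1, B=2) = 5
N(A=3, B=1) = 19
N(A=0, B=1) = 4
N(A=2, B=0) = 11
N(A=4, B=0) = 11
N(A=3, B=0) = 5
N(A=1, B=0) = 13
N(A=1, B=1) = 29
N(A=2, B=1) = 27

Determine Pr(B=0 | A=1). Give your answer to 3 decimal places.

0.277

Total with A=1: 13 + 29 + 5 = 47.
P(B=0 | A=1) = 13/47 = 0.277.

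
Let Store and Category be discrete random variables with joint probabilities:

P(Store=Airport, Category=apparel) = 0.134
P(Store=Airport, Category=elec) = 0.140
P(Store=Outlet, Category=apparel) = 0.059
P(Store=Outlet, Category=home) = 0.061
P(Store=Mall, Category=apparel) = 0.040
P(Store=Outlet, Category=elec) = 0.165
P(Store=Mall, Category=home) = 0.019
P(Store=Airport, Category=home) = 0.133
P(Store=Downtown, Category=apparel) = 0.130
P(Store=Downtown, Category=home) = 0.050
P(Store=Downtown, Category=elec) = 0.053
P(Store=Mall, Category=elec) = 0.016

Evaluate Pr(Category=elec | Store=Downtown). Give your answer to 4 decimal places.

0.2275

P(Store=Downtown) = 0.130 + 0.053 + 0.050 = 0.233.
P(Category=elec | Store=Downtown) = 0.053/0.233 = 0.2275.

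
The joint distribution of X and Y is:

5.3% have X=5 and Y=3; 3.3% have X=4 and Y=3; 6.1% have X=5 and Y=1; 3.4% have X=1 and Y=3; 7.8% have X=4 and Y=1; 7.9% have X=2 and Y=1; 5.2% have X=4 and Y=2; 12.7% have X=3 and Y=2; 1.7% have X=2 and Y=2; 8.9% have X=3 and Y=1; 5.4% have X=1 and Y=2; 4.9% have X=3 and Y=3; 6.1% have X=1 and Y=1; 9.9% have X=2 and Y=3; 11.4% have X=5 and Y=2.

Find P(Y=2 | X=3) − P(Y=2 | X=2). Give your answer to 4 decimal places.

P(X=3) = 0.089 + 0.127 + 0.049 = 0.265; P(Y=2 | X=3) = 0.127/0.265 = 0.47925.
P(X=2) = 0.079 + 0.017 + 0.099 = 0.195; P(Y=2 | X=2) = 0.017/0.195 = 0.08718.
Difference = 0.3921.

0.3921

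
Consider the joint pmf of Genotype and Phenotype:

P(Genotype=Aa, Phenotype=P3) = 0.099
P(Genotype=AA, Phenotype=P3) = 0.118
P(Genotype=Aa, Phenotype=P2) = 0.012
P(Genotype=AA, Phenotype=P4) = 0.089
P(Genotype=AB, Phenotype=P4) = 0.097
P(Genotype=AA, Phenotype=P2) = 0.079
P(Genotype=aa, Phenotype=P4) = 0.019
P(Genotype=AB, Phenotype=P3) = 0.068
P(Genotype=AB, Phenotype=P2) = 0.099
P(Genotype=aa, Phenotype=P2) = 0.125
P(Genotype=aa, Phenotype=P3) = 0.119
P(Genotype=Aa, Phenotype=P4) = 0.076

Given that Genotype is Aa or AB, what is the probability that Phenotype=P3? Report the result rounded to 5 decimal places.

P(Genotype=Aa) = 0.012 + 0.099 + 0.076 = 0.187.
P(Genotype=AB) = 0.099 + 0.068 + 0.097 = 0.264.
P(Genotype ∈ {Aa, AB}) = 0.187 + 0.264 = 0.451; P(Phenotype=P3, Genotype ∈ {Aa, AB}) = 0.099 + 0.068 = 0.167.
P(Phenotype=P3 | Genotype ∈ {Aa, AB}) = 0.167/0.451 = 0.37029.

0.37029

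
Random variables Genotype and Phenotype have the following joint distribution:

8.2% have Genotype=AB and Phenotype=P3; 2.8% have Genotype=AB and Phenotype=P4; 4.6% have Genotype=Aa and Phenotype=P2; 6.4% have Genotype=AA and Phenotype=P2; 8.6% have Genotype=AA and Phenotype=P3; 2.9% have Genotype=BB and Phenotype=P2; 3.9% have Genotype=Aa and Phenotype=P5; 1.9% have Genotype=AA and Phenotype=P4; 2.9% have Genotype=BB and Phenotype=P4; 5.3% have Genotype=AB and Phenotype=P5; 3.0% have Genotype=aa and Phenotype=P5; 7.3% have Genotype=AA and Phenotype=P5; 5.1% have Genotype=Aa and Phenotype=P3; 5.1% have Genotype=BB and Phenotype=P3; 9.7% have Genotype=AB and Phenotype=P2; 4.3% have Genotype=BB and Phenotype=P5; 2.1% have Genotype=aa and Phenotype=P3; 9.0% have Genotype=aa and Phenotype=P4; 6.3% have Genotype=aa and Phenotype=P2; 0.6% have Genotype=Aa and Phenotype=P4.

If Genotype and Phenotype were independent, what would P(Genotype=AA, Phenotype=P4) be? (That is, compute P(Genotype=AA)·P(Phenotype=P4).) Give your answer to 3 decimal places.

0.042

P(Genotype=AA) = 0.064 + 0.086 + 0.019 + 0.073 = 0.242.
P(Phenotype=P4) = 0.019 + 0.006 + 0.090 + 0.028 + 0.029 = 0.172.
Product: 0.242 × 0.172 = 0.042.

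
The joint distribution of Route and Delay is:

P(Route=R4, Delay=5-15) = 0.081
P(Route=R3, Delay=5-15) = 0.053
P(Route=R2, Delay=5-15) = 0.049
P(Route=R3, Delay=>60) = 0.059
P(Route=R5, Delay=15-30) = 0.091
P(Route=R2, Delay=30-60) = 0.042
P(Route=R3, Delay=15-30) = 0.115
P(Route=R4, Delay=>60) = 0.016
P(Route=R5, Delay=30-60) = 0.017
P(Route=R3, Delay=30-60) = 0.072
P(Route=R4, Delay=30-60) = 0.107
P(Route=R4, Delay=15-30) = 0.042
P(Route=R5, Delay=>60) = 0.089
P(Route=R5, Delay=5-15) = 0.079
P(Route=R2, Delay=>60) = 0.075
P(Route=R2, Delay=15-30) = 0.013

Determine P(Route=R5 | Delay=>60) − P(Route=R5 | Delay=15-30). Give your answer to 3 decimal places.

P(Delay=>60) = 0.075 + 0.059 + 0.016 + 0.089 = 0.239; P(Route=R5 | Delay=>60) = 0.089/0.239 = 0.3724.
P(Delay=15-30) = 0.013 + 0.115 + 0.042 + 0.091 = 0.261; P(Route=R5 | Delay=15-30) = 0.091/0.261 = 0.3487.
Difference = 0.024.

0.024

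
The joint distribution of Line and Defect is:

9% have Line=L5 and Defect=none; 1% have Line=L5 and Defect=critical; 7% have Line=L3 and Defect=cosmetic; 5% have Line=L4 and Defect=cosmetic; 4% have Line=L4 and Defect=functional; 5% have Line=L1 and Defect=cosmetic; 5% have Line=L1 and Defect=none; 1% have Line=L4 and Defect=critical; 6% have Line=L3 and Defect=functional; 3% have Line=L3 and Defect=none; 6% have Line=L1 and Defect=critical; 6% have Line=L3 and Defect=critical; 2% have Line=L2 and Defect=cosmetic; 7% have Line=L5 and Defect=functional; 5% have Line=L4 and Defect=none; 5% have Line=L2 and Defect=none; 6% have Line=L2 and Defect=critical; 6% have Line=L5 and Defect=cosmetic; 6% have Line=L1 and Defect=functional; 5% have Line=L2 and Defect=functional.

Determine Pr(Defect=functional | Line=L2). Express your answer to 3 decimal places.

0.278

P(Line=L2) = 0.05 + 0.02 + 0.05 + 0.06 = 0.18.
P(Defect=functional | Line=L2) = 0.05/0.18 = 0.278.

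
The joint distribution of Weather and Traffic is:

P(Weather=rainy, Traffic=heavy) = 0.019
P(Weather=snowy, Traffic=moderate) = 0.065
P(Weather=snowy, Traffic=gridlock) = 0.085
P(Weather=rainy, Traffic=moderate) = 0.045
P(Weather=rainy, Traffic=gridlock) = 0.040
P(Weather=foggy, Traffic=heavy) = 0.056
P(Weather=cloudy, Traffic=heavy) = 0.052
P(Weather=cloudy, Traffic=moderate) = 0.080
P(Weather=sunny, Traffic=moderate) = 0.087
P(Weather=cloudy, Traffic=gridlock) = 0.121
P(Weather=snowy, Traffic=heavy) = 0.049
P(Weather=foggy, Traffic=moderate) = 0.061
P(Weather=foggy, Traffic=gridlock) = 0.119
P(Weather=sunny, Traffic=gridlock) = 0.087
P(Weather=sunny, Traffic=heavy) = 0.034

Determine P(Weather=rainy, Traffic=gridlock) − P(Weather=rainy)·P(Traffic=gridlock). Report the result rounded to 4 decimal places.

-0.0070

P(Weather=rainy) = 0.045 + 0.019 + 0.040 = 0.104.
P(Traffic=gridlock) = 0.087 + 0.121 + 0.040 + 0.085 + 0.119 = 0.452.
P(Weather=rainy, Traffic=gridlock) − P(Weather=rainy)P(Traffic=gridlock) = 0.040 − 0.104×0.452 = -0.0070.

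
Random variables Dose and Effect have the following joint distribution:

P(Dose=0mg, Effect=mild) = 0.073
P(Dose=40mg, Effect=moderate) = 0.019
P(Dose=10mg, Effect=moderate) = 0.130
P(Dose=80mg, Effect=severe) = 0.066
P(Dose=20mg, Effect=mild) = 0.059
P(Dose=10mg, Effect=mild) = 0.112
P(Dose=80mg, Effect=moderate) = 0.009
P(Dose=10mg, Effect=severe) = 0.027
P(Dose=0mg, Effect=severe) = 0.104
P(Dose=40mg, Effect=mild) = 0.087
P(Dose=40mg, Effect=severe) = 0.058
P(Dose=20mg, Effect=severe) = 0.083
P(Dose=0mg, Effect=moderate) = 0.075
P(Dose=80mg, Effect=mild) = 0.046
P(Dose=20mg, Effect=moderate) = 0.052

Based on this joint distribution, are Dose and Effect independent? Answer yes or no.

P(Dose=10mg) = 0.269 and P(Effect=severe) = 0.338, so their product is 0.09092, but P(Dose=10mg, Effect=severe) = 0.027. Since these differ, Dose and Effect are not independent.

no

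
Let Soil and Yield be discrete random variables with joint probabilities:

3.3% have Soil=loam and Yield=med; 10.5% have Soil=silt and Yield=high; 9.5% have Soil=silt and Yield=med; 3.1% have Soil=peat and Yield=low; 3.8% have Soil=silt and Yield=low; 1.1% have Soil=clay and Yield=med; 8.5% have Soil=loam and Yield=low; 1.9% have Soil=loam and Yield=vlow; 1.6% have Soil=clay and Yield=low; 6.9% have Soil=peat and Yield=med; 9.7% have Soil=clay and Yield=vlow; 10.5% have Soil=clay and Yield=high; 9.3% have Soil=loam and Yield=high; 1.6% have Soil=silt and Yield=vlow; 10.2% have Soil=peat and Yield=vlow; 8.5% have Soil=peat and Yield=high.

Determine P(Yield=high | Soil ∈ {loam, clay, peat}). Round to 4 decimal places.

0.3794

P(Soil=loam) = 0.019 + 0.085 + 0.033 + 0.093 = 0.230.
P(Soil=clay) = 0.097 + 0.016 + 0.011 + 0.105 = 0.229.
P(Soil=peat) = 0.102 + 0.031 + 0.069 + 0.085 = 0.287.
P(Soil ∈ {loam, clay, peat}) = 0.230 + 0.229 + 0.287 = 0.746; P(Yield=high, Soil ∈ {loam, clay, peat}) = 0.093 + 0.105 + 0.085 = 0.283.
P(Yield=high | Soil ∈ {loam, clay, peat}) = 0.283/0.746 = 0.3794.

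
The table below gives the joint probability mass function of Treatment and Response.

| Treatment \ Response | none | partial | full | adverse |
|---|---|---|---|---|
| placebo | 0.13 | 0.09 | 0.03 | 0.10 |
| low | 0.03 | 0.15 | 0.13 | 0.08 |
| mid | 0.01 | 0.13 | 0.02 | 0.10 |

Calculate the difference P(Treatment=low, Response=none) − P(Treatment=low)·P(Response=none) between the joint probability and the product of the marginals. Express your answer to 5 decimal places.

-0.03630

P(Treatment=low) = 0.03 + 0.15 + 0.13 + 0.08 = 0.39.
P(Response=none) = 0.13 + 0.03 + 0.01 = 0.17.
P(Treatment=low, Response=none) − P(Treatment=low)P(Response=none) = 0.03 − 0.39×0.17 = -0.03630.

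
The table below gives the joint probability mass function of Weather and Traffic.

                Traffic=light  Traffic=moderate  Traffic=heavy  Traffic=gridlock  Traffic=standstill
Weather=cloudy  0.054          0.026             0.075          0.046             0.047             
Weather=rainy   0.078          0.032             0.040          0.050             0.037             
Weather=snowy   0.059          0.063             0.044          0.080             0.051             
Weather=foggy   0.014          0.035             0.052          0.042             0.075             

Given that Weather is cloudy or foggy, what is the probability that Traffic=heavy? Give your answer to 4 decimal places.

0.2725

P(Weather=cloudy) = 0.054 + 0.026 + 0.075 + 0.046 + 0.047 = 0.248.
P(Weather=foggy) = 0.014 + 0.035 + 0.052 + 0.042 + 0.075 = 0.218.
P(Weather ∈ {cloudy, foggy}) = 0.248 + 0.218 = 0.466; P(Traffic=heavy, Weather ∈ {cloudy, foggy}) = 0.075 + 0.052 = 0.127.
P(Traffic=heavy | Weather ∈ {cloudy, foggy}) = 0.127/0.466 = 0.2725.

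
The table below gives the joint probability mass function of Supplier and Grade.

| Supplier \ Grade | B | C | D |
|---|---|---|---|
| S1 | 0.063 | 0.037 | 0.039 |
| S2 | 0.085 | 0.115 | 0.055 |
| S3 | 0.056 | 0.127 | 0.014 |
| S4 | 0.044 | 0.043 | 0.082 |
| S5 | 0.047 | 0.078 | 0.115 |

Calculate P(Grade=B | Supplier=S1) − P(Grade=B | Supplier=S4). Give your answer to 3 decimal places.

0.193

P(Supplier=S1) = 0.063 + 0.037 + 0.039 = 0.139; P(Grade=B | Supplier=S1) = 0.063/0.139 = 0.4532.
P(Supplier=S4) = 0.044 + 0.043 + 0.082 = 0.169; P(Grade=B | Supplier=S4) = 0.044/0.169 = 0.2604.
Difference = 0.193.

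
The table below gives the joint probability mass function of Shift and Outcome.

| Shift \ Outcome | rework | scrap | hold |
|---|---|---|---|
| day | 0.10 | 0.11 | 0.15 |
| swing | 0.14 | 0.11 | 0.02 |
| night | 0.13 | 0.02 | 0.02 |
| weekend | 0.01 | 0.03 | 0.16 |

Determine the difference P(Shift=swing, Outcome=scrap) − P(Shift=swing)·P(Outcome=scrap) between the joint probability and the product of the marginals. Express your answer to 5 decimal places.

0.03710

P(Shift=swing) = 0.14 + 0.11 + 0.02 = 0.27.
P(Outcome=scrap) = 0.11 + 0.11 + 0.02 + 0.03 = 0.27.
P(Shift=swing, Outcome=scrap) − P(Shift=swing)P(Outcome=scrap) = 0.11 − 0.27×0.27 = 0.03710.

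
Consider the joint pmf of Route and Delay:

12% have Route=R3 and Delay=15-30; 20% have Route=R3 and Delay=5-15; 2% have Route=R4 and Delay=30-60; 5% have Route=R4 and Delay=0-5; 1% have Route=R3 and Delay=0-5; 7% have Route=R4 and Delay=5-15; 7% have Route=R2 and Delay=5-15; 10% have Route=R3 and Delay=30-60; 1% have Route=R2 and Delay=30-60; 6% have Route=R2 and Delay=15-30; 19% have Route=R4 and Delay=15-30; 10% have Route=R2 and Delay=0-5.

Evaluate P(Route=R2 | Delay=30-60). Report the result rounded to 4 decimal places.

P(Delay=30-60) = 0.01 + 0.10 + 0.02 = 0.13.
P(Route=R2 | Delay=30-60) = 0.01/0.13 = 0.0769.

0.0769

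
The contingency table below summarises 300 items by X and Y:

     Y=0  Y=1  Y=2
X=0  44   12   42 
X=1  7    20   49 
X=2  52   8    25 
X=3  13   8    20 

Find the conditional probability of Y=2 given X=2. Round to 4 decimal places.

Total with X=2: 52 + 8 + 25 = 85.
P(Y=2 | X=2) = 25/85 = 0.2941.

0.2941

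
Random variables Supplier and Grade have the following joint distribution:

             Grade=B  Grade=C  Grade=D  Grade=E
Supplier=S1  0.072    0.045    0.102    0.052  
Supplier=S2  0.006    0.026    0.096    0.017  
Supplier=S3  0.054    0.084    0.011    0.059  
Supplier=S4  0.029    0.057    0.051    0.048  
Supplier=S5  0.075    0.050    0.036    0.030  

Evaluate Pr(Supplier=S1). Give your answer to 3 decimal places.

0.271

P(Supplier=S1) = 0.072 + 0.045 + 0.102 + 0.052 = 0.271.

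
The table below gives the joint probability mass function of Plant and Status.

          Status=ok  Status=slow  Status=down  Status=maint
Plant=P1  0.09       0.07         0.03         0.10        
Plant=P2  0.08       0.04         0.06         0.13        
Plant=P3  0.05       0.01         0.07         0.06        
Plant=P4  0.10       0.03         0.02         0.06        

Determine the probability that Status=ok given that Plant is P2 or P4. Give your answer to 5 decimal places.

P(Plant=P2) = 0.08 + 0.04 + 0.06 + 0.13 = 0.31.
P(Plant=P4) = 0.10 + 0.03 + 0.02 + 0.06 = 0.21.
P(Plant ∈ {P2, P4}) = 0.31 + 0.21 = 0.52; P(Status=ok, Plant ∈ {P2, P4}) = 0.08 + 0.10 = 0.18.
P(Status=ok | Plant ∈ {P2, P4}) = 0.18/0.52 = 0.34615.

0.34615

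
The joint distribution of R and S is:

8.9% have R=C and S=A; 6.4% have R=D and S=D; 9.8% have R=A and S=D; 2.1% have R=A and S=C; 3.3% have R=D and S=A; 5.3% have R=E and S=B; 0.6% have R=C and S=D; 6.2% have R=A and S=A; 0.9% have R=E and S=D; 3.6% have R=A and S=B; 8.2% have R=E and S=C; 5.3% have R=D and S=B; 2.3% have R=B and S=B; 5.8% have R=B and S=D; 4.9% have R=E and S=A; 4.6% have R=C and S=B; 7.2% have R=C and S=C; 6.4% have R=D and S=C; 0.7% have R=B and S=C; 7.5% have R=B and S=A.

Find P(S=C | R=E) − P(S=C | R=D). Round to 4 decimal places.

0.1258

P(R=E) = 0.049 + 0.053 + 0.082 + 0.009 = 0.193; P(S=C | R=E) = 0.082/0.193 = 0.42487.
P(R=D) = 0.033 + 0.053 + 0.064 + 0.064 = 0.214; P(S=C | R=D) = 0.064/0.214 = 0.29907.
Difference = 0.1258.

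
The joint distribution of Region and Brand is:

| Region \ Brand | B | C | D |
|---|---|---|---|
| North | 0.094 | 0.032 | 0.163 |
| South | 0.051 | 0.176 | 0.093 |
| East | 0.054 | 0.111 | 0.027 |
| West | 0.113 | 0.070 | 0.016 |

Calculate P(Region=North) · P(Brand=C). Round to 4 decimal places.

P(Region=North) = 0.094 + 0.032 + 0.163 = 0.289.
P(Brand=C) = 0.032 + 0.176 + 0.111 + 0.070 = 0.389.
Product: 0.289 × 0.389 = 0.1124.

0.1124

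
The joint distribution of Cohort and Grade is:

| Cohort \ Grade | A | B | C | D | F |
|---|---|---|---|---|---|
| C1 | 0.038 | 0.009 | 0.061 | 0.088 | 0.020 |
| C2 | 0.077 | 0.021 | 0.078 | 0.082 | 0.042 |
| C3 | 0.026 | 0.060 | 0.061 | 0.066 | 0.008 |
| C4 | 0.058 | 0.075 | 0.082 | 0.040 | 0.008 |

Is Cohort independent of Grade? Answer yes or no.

no

P(Cohort=C4) = 0.263 and P(Grade=D) = 0.276, so their product is 0.07259, but P(Cohort=C4, Grade=D) = 0.040. Since these differ, Cohort and Grade are not independent.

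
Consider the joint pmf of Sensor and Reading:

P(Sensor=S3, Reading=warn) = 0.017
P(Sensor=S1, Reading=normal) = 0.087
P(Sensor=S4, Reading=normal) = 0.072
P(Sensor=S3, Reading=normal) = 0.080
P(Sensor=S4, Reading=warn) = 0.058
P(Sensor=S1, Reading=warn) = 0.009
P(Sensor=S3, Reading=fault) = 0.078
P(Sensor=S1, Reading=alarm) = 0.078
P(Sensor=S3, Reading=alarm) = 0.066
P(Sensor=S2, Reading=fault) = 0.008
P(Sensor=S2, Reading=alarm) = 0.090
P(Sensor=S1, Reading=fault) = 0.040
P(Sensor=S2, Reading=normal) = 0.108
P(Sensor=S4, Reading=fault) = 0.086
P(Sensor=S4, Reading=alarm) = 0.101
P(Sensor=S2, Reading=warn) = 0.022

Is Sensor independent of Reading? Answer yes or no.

no

P(Sensor=S2) = 0.228 and P(Reading=fault) = 0.212, so their product is 0.04834, but P(Sensor=S2, Reading=fault) = 0.008. Since these differ, Sensor and Reading are not independent.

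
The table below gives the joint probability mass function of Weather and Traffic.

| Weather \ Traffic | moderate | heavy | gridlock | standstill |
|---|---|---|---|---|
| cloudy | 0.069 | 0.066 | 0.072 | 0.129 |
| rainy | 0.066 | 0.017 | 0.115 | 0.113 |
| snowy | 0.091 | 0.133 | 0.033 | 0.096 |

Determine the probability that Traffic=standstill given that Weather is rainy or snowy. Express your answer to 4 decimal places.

0.3148

P(Weather=rainy) = 0.066 + 0.017 + 0.115 + 0.113 = 0.311.
P(Weather=snowy) = 0.091 + 0.133 + 0.033 + 0.096 = 0.353.
P(Weather ∈ {rainy, snowy}) = 0.311 + 0.353 = 0.664; P(Traffic=standstill, Weather ∈ {rainy, snowy}) = 0.113 + 0.096 = 0.209.
P(Traffic=standstill | Weather ∈ {rainy, snowy}) = 0.209/0.664 = 0.3148.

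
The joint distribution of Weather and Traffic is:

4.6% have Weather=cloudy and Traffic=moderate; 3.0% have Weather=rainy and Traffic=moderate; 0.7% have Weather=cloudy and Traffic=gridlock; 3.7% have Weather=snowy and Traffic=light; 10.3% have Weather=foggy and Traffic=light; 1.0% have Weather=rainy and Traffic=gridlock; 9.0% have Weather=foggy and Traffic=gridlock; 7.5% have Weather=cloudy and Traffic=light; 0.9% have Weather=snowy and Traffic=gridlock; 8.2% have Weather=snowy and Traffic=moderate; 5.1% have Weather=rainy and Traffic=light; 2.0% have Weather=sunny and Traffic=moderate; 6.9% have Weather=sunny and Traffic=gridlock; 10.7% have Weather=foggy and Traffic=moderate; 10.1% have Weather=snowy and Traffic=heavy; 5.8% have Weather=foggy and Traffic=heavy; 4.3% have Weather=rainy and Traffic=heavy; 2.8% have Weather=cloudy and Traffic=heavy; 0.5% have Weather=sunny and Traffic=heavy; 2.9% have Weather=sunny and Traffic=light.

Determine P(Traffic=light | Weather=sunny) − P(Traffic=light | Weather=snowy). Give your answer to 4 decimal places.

0.0742

P(Weather=sunny) = 0.029 + 0.020 + 0.005 + 0.069 = 0.123; P(Traffic=light | Weather=sunny) = 0.029/0.123 = 0.23577.
P(Weather=snowy) = 0.037 + 0.082 + 0.101 + 0.009 = 0.229; P(Traffic=light | Weather=snowy) = 0.037/0.229 = 0.16157.
Difference = 0.0742.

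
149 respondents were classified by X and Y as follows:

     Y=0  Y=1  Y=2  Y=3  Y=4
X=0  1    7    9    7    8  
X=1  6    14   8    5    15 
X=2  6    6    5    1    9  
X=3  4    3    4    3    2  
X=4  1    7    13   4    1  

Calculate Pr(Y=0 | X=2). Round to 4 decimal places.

Total with X=2: 6 + 6 + 5 + 1 + 9 = 27.
P(Y=0 | X=2) = 6/27 = 0.2222.

0.2222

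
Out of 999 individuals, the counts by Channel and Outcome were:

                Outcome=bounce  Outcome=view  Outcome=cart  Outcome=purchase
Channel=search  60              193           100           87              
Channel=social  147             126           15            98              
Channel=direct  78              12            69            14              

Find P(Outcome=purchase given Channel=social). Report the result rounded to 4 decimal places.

0.2539

Total with Channel=social: 147 + 126 + 15 + 98 = 386.
P(Outcome=purchase | Channel=social) = 98/386 = 0.2539.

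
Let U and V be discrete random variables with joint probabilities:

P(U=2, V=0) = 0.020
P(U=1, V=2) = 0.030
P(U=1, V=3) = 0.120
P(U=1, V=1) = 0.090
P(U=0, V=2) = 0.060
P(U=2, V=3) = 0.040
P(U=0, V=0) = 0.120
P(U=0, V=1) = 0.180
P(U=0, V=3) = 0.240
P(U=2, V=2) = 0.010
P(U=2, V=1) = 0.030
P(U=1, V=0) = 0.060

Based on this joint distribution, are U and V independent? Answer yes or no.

Every cell satisfies P(U,V) = P(U)·P(V). For instance P(U=2) = 0.100, P(V=2) = 0.100, and 0.100×0.100 = 0.010 matches the joint entry. So U and V are independent.

yes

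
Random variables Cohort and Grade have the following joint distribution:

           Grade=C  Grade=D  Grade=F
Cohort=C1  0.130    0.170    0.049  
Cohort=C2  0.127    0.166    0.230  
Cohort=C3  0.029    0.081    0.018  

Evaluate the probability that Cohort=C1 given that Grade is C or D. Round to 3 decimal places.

0.427

P(Grade=C) = 0.130 + 0.127 + 0.029 = 0.286.
P(Grade=D) = 0.170 + 0.166 + 0.081 = 0.417.
P(Grade ∈ {C, D}) = 0.286 + 0.417 = 0.703; P(Cohort=C1, Grade ∈ {C, D}) = 0.130 + 0.170 = 0.300.
P(Cohort=C1 | Grade ∈ {C, D}) = 0.300/0.703 = 0.427.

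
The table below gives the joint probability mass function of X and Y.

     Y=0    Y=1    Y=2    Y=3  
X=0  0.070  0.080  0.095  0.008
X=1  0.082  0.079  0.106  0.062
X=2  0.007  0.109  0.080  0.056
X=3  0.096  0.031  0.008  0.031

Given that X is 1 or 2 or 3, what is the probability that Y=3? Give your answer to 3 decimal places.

0.199

P(X=1) = 0.082 + 0.079 + 0.106 + 0.062 = 0.329.
P(X=2) = 0.007 + 0.109 + 0.080 + 0.056 = 0.252.
P(X=3) = 0.096 + 0.031 + 0.008 + 0.031 = 0.166.
P(X ∈ {1, 2, 3}) = 0.329 + 0.252 + 0.166 = 0.747; P(Y=3, X ∈ {1, 2, 3}) = 0.062 + 0.056 + 0.031 = 0.149.
P(Y=3 | X ∈ {1, 2, 3}) = 0.149/0.747 = 0.199.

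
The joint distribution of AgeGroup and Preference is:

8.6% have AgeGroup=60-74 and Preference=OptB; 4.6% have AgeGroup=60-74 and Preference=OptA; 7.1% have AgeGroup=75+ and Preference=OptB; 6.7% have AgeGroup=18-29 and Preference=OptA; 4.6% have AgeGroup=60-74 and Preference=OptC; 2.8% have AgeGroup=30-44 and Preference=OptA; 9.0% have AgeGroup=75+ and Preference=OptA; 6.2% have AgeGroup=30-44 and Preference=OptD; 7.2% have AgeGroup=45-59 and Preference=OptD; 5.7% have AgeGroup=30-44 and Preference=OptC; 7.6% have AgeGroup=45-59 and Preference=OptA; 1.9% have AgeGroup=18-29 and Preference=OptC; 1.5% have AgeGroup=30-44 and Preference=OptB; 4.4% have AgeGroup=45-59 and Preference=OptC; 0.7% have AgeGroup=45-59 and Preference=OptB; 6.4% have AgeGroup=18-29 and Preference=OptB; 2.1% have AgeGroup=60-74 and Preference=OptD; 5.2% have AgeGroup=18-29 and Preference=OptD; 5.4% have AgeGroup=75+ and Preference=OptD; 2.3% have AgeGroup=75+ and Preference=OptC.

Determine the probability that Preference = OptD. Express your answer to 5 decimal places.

P(Preference=OptD) = 0.052 + 0.062 + 0.072 + 0.021 + 0.054 = 0.261.

0.26100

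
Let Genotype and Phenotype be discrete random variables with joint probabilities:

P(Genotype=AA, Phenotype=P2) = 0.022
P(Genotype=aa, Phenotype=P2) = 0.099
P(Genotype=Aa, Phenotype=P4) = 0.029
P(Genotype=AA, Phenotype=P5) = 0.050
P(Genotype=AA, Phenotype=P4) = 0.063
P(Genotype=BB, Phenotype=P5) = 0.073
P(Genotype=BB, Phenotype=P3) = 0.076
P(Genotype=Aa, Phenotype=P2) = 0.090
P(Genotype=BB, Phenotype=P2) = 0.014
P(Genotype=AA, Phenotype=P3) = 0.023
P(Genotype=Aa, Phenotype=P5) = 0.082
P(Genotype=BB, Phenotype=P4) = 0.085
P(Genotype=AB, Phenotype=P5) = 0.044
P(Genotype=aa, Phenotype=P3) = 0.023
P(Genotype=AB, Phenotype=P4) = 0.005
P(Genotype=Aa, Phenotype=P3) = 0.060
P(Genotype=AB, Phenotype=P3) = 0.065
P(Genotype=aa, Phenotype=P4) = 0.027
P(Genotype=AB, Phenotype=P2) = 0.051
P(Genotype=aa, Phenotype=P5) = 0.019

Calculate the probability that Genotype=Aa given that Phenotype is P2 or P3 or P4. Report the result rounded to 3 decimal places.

0.245

P(Phenotype=P2) = 0.022 + 0.090 + 0.099 + 0.051 + 0.014 = 0.276.
P(Phenotype=P3) = 0.023 + 0.060 + 0.023 + 0.065 + 0.076 = 0.247.
P(Phenotype=P4) = 0.063 + 0.029 + 0.027 + 0.005 + 0.085 = 0.209.
P(Phenotype ∈ {P2, P3, P4}) = 0.276 + 0.247 + 0.209 = 0.732; P(Genotype=Aa, Phenotype ∈ {P2, P3, P4}) = 0.090 + 0.060 + 0.029 = 0.179.
P(Genotype=Aa | Phenotype ∈ {P2, P3, P4}) = 0.179/0.732 = 0.245.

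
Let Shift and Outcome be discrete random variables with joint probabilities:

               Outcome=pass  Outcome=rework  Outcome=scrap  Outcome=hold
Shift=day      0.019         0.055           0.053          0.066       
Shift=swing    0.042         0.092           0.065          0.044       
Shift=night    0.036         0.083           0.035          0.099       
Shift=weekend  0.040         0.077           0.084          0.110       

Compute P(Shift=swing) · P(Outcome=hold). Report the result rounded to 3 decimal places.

P(Shift=swing) = 0.042 + 0.092 + 0.065 + 0.044 = 0.243.
P(Outcome=hold) = 0.066 + 0.044 + 0.099 + 0.110 = 0.319.
Product: 0.243 × 0.319 = 0.078.

0.078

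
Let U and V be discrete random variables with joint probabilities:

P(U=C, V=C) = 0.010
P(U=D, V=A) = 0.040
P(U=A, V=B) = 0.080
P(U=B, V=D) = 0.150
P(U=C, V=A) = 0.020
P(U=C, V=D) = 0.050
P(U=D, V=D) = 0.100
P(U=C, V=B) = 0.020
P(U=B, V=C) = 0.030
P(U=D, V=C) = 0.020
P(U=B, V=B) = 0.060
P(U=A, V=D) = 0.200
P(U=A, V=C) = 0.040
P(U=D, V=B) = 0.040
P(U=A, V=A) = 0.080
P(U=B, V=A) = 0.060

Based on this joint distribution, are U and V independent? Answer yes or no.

Every cell satisfies P(U,V) = P(U)·P(V). For instance P(U=B) = 0.300, P(V=C) = 0.100, and 0.300×0.100 = 0.030 matches the joint entry. So U and V are independent.

yes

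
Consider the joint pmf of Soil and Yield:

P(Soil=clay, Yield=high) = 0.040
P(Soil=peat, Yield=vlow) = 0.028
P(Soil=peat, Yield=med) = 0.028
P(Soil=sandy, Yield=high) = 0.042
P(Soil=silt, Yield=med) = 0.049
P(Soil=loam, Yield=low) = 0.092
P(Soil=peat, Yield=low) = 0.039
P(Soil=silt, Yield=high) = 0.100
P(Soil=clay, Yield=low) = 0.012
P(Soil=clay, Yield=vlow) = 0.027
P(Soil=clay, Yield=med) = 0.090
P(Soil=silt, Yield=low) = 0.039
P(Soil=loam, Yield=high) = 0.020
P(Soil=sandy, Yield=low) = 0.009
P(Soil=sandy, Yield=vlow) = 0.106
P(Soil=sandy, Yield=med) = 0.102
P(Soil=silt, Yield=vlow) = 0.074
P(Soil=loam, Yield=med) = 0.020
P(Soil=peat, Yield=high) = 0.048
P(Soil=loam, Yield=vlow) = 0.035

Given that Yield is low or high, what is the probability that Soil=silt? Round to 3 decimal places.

0.315

P(Yield=low) = 0.009 + 0.092 + 0.012 + 0.039 + 0.039 = 0.191.
P(Yield=high) = 0.042 + 0.020 + 0.040 + 0.100 + 0.048 = 0.250.
P(Yield ∈ {low, high}) = 0.191 + 0.250 = 0.441; P(Soil=silt, Yield ∈ {low, high}) = 0.039 + 0.100 = 0.139.
P(Soil=silt | Yield ∈ {low, high}) = 0.139/0.441 = 0.315.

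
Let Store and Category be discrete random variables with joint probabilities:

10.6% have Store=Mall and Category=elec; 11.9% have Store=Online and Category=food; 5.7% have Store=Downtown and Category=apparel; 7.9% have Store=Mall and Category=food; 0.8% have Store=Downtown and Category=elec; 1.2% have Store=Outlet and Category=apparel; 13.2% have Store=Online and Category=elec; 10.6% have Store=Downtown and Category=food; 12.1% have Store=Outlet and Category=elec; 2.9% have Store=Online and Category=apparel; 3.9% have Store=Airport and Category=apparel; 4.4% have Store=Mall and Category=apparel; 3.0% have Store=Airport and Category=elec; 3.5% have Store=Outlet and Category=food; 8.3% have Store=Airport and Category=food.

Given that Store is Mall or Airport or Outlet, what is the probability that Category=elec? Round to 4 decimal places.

P(Store=Mall) = 0.079 + 0.044 + 0.106 = 0.229.
P(Store=Airport) = 0.083 + 0.039 + 0.030 = 0.152.
P(Store=Outlet) = 0.035 + 0.012 + 0.121 = 0.168.
P(Store ∈ {Mall, Airport, Outlet}) = 0.229 + 0.152 + 0.168 = 0.549; P(Category=elec, Store ∈ {Mall, Airport, Outlet}) = 0.106 + 0.030 + 0.121 = 0.257.
P(Category=elec | Store ∈ {Mall, Airport, Outlet}) = 0.257/0.549 = 0.4681.

0.4681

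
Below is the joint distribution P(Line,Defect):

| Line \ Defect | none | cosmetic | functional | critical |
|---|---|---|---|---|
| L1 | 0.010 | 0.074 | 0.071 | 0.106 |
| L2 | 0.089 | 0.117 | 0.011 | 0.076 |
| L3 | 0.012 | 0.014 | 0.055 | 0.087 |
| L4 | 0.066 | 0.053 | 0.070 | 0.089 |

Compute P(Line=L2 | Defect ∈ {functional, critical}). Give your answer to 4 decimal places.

P(Defect=functional) = 0.071 + 0.011 + 0.055 + 0.070 = 0.207.
P(Defect=critical) = 0.106 + 0.076 + 0.087 + 0.089 = 0.358.
P(Defect ∈ {functional, critical}) = 0.207 + 0.358 = 0.565; P(Line=L2, Defect ∈ {functional, critical}) = 0.011 + 0.076 = 0.087.
P(Line=L2 | Defect ∈ {functional, critical}) = 0.087/0.565 = 0.1540.

0.1540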